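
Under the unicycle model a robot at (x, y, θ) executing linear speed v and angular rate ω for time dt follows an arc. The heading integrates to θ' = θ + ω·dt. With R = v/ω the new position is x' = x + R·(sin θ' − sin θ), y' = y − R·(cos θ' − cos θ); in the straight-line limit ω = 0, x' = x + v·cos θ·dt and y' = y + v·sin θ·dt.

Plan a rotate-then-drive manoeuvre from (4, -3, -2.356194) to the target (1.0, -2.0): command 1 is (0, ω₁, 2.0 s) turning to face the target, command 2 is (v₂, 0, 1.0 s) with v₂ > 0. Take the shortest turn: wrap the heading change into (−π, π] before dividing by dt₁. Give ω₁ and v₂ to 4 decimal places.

heading to target = atan2(-2−-3, 1−4) = 2.8198
Δθ = wrap(2.8198 − -2.3562) = -1.1071; ω₁ = Δθ/dt₁ = -0.5536
distance = √((1−4)² + (-2−-3)²) = 3.1623; v₂ = distance/dt₂ = 3.1623

ω₁ = -0.5536, v₂ = 3.1623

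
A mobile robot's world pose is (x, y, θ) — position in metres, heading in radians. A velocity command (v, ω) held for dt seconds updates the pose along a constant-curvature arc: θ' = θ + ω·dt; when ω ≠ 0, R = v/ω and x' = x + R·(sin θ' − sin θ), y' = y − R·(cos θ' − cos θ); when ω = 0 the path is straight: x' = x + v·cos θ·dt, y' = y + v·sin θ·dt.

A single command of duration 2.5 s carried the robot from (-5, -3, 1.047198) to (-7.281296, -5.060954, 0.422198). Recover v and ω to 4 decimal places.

v = -1.2500, ω = -0.2500

Δθ = 0.422198 − 1.047198 = -0.625000
ω = Δθ/dt = -0.625000/2.5 = -0.2500
R = Δx/(sin θ' − sin θ) = 5.0000
v = R·ω = 5.0000·-0.2500 = -1.2500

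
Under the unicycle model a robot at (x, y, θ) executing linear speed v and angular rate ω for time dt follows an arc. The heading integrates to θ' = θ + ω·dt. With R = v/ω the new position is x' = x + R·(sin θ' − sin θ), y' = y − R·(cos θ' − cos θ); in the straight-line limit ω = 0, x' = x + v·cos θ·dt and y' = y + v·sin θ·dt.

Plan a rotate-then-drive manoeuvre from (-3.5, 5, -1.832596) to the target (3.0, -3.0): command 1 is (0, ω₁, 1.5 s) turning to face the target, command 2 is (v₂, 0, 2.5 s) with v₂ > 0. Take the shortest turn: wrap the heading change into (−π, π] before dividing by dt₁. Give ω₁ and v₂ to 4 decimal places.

heading to target = atan2(-3−5, 3−-3.5) = -0.8885
Δθ = wrap(-0.8885 − -1.8326) = 0.9441; ω₁ = Δθ/dt₁ = 0.6294
distance = √((3−-3.5)² + (-3−5)²) = 10.3078; v₂ = distance/dt₂ = 4.1231

ω₁ = 0.6294, v₂ = 4.1231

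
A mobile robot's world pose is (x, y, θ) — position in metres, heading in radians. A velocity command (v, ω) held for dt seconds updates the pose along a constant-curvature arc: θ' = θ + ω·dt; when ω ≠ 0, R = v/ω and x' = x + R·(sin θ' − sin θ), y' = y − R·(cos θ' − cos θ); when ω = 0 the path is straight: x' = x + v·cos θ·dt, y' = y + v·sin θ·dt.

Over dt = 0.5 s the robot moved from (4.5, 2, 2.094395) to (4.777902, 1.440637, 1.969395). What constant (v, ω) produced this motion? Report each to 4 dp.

Δθ = 1.969395 − 2.094395 = -0.125000
ω = Δθ/dt = -0.125000/0.5 = -0.2500
R = −Δy/(cos θ' − cos θ) = 5.0000
v = R·ω = 5.0000·-0.2500 = -1.2500

v = -1.2500, ω = -0.2500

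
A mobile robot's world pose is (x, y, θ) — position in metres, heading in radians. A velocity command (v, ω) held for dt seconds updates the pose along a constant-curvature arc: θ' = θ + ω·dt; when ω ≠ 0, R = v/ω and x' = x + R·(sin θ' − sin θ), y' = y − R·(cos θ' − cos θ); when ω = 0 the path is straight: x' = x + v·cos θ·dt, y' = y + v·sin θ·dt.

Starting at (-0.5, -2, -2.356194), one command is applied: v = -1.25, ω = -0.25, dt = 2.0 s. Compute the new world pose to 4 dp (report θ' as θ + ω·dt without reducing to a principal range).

(1.6278, -0.7378, -2.8562)

θ' = -2.3562 + -0.25·2.0 = -2.8562
R = v/ω = -1.25/-0.25 = 5.0000
x' = -0.5 + 5.0000·(sin -2.8562 − sin -2.3562) = 1.6278
y' = -2 − 5.0000·(cos -2.8562 − cos -2.3562) = -0.7378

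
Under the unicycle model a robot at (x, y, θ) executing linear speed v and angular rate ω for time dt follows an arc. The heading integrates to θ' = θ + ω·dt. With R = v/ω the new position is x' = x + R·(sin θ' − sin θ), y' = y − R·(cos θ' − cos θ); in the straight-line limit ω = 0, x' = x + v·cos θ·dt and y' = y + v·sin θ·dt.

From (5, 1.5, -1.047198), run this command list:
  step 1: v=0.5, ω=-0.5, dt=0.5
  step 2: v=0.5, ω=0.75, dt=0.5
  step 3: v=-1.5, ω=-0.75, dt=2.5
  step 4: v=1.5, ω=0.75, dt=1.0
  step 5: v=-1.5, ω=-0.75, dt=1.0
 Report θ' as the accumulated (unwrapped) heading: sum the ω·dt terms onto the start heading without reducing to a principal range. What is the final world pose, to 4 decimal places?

(6.1260, 4.1383, -2.7972)

step 1: θ'=-1.2972 (R=-1.0000) → pose (5.0968, 1.2702, -1.2972)
step 2: θ'=-0.9222 (R=0.6667) → pose (5.2074, 1.0476, -0.9222)
step 3: θ'=-2.7972 (R=2.0000) → pose (6.1260, 4.1383, -2.7972)
step 4: θ'=-2.0472 (R=2.0000) → pose (5.0239, 3.1729, -2.0472)
step 5: θ'=-2.7972 (R=2.0000) → pose (6.1260, 4.1383, -2.7972)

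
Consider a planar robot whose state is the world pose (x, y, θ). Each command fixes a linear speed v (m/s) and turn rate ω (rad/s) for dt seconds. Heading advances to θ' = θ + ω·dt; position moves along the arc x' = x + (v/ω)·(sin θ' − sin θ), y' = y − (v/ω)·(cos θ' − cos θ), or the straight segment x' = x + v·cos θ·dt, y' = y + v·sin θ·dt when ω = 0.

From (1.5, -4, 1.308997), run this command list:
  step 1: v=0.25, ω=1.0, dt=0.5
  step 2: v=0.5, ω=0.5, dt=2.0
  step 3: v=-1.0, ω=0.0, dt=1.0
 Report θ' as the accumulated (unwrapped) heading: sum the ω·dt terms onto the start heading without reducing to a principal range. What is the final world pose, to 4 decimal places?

(1.8014, -3.4936, 2.8090)

step 1: θ'=1.8090 (R=0.2500) → pose (1.5015, -3.8763, 1.8090)
step 2: θ'=2.8090 (R=1.0000) → pose (0.8562, -3.1671, 2.8090)
step 3: θ'=2.8090 (straight) → pose (1.8014, -3.4936, 2.8090)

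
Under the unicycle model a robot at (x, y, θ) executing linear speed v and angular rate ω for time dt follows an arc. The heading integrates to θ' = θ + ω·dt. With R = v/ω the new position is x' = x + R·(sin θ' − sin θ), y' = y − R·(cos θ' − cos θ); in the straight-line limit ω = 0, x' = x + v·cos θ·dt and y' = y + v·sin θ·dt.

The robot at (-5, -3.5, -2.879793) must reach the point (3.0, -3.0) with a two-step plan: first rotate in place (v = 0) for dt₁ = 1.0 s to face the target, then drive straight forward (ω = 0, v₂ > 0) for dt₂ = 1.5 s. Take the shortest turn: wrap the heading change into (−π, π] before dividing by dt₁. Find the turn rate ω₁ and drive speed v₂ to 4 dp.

ω₁ = 2.9422, v₂ = 5.3437

heading to target = atan2(-3−-3.5, 3−-5) = 0.0624
Δθ = wrap(0.0624 − -2.8798) = 2.9422; ω₁ = Δθ/dt₁ = 2.9422
distance = √((3−-5)² + (-3−-3.5)²) = 8.0156; v₂ = distance/dt₂ = 5.3437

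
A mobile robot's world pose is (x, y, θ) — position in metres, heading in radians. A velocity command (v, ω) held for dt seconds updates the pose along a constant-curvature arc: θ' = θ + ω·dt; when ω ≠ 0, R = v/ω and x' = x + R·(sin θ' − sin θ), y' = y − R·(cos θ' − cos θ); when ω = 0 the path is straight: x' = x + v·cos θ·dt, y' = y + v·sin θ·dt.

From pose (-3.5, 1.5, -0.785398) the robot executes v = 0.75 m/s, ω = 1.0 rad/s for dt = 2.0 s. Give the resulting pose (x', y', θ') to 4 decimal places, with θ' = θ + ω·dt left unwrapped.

(-2.2667, 1.7688, 1.2146)

θ' = -0.7854 + 1.0·2.0 = 1.2146
R = v/ω = 0.75/1.0 = 0.7500
x' = -3.5 + 0.7500·(sin 1.2146 − sin -0.7854) = -2.2667
y' = 1.5 − 0.7500·(cos 1.2146 − cos -0.7854) = 1.7688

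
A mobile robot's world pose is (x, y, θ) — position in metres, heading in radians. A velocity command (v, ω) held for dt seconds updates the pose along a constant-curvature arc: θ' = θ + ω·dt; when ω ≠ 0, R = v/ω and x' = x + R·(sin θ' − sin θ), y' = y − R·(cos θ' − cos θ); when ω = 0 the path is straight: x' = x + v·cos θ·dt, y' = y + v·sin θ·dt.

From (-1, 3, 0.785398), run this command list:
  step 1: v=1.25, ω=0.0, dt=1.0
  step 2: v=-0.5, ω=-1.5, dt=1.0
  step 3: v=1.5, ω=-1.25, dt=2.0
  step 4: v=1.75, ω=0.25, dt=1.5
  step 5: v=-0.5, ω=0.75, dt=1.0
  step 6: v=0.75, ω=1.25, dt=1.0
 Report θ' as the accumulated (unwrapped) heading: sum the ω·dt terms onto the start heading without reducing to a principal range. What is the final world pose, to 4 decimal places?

(-3.5817, 1.0742, -0.8396)

step 1: θ'=0.7854 (straight) → pose (-0.1161, 3.8839, 0.7854)
step 2: θ'=-0.7146 (R=0.3333) → pose (-0.5703, 3.8678, -0.7146)
step 3: θ'=-3.2146 (R=-1.2000) → pose (-1.4442, 1.7646, -3.2146)
step 4: θ'=-2.8396 (R=7.0000) → pose (-4.0367, 1.4664, -2.8396)
step 5: θ'=-2.0896 (R=-0.6667) → pose (-3.6561, 1.7724, -2.0896)
step 6: θ'=-0.8396 (R=0.6000) → pose (-3.5817, 1.0742, -0.8396)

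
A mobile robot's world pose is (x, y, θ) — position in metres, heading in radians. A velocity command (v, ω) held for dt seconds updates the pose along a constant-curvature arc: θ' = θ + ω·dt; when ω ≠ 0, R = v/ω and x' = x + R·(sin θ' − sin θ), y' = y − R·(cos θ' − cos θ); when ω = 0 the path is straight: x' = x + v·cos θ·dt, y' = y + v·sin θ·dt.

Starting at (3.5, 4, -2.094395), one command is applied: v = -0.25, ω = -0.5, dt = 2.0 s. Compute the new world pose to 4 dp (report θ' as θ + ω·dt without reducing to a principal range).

(3.9094, 4.2494, -3.0944)

θ' = -2.0944 + -0.5·2.0 = -3.0944
R = v/ω = -0.25/-0.5 = 0.5000
x' = 3.5 + 0.5000·(sin -3.0944 − sin -2.0944) = 3.9094
y' = 4 − 0.5000·(cos -3.0944 − cos -2.0944) = 4.2494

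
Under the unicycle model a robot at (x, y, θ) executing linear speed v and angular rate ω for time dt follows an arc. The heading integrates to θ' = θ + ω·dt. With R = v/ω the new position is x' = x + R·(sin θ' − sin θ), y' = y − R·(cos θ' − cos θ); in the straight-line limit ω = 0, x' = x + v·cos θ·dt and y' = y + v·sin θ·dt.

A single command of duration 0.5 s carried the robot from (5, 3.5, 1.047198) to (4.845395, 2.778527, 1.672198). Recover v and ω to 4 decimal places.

Δθ = 1.672198 − 1.047198 = 0.625000
ω = Δθ/dt = 0.625000/0.5 = 1.2500
R = −Δy/(cos θ' − cos θ) = -1.2000
v = R·ω = -1.2000·1.2500 = -1.5000

v = -1.5000, ω = 1.2500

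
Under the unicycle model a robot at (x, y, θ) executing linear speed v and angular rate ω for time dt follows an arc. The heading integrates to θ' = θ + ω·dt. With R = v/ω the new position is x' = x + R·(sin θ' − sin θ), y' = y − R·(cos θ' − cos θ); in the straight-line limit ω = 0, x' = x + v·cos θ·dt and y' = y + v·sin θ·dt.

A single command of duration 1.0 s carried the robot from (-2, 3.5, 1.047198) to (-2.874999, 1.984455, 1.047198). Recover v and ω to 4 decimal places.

v = -1.7500, ω = 0.0000

Δθ = 1.047198 − 1.047198 = 0.000000
ω = Δθ/dt = 0.000000/1.0 = 0.0000
ω = 0 → v = (Δx·cos θ + Δy·sin θ)/dt = -1.7500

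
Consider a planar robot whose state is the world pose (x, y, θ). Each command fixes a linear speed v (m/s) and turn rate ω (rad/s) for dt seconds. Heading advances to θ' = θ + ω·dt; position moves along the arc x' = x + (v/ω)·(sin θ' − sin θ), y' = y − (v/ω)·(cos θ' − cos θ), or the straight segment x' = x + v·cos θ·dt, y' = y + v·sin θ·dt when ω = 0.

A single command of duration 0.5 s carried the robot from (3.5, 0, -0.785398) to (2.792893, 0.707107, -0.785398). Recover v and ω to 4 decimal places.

v = -2.0000, ω = 0.0000

Δθ = -0.785398 − -0.785398 = 0.000000
ω = Δθ/dt = 0.000000/0.5 = 0.0000
ω = 0 → v = (Δx·cos θ + Δy·sin θ)/dt = -2.0000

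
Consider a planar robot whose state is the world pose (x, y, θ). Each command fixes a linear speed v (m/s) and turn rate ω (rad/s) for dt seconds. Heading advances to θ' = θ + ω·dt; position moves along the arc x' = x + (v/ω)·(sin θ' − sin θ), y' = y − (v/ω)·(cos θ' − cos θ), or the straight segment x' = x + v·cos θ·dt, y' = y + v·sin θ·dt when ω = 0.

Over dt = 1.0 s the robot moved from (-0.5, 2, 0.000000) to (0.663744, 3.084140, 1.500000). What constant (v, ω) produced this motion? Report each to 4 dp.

v = 1.7500, ω = 1.5000

Δθ = 1.500000 − 0.000000 = 1.500000
ω = Δθ/dt = 1.500000/1.0 = 1.5000
R = Δx/(sin θ' − sin θ) = 1.1667
v = R·ω = 1.1667·1.5000 = 1.7500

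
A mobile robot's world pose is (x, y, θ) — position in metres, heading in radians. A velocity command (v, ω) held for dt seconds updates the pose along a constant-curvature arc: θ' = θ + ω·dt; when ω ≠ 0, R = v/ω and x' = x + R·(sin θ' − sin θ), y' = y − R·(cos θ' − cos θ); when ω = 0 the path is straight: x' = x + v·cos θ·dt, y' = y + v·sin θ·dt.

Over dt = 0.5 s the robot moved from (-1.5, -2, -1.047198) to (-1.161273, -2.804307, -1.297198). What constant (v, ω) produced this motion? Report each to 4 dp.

Δθ = -1.297198 − -1.047198 = -0.250000
ω = Δθ/dt = -0.250000/0.5 = -0.5000
R = −Δy/(cos θ' − cos θ) = -3.5000
v = R·ω = -3.5000·-0.5000 = 1.7500

v = 1.7500, ω = -0.5000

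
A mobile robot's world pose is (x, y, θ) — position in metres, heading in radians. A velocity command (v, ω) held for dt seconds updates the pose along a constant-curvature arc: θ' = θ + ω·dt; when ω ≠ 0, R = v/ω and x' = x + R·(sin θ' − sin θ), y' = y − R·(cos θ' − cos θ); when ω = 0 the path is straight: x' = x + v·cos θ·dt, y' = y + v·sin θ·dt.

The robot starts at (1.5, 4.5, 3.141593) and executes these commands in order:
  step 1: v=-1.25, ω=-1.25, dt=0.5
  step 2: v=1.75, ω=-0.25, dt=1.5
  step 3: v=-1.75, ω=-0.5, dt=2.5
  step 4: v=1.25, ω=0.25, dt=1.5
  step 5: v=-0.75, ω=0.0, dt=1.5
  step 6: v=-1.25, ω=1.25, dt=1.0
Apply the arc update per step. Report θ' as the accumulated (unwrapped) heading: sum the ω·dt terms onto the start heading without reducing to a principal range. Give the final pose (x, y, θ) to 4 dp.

(0.9807, 1.5753, 2.5166)

step 1: θ'=2.5166 (R=1.0000) → pose (2.0851, 4.3110, 2.5166)
step 2: θ'=2.1416 (R=-7.0000) → pose (0.2905, 6.2056, 2.1416)
step 3: θ'=0.8916 (R=3.5000) → pose (0.0686, 2.1159, 0.8916)
step 4: θ'=1.2666 (R=5.0000) → pose (0.9487, 3.7591, 1.2666)
step 5: θ'=1.2666 (straight) → pose (0.6117, 2.6858, 1.2666)
step 6: θ'=2.5166 (R=-1.0000) → pose (0.9807, 1.5753, 2.5166)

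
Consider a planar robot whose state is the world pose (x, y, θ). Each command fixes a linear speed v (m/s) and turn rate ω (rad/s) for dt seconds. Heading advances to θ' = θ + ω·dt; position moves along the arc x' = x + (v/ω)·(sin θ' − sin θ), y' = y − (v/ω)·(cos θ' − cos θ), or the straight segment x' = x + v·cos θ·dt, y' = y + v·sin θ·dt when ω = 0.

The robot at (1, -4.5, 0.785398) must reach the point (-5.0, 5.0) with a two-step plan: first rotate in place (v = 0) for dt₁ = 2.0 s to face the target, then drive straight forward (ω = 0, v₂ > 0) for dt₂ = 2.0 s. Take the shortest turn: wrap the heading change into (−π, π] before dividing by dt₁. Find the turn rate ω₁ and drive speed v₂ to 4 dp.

ω₁ = 0.6744, v₂ = 5.6181

heading to target = atan2(5−-4.5, -5−1) = 2.1341
Δθ = wrap(2.1341 − 0.7854) = 1.3487; ω₁ = Δθ/dt₁ = 0.6744
distance = √((-5−1)² + (5−-4.5)²) = 11.2361; v₂ = distance/dt₂ = 5.6181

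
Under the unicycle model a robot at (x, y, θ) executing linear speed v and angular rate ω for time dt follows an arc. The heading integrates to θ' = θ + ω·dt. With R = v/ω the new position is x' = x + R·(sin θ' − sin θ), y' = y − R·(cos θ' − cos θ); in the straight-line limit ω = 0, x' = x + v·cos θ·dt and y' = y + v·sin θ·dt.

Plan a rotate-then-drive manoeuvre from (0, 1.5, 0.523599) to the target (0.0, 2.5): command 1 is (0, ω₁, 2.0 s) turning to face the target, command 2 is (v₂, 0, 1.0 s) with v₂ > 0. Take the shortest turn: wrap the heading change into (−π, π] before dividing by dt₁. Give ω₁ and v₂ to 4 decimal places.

ω₁ = 0.5236, v₂ = 1.0000

heading to target = atan2(2.5−1.5, 0−0) = 1.5708
Δθ = wrap(1.5708 − 0.5236) = 1.0472; ω₁ = Δθ/dt₁ = 0.5236
distance = √((0−0)² + (2.5−1.5)²) = 1.0000; v₂ = distance/dt₂ = 1.0000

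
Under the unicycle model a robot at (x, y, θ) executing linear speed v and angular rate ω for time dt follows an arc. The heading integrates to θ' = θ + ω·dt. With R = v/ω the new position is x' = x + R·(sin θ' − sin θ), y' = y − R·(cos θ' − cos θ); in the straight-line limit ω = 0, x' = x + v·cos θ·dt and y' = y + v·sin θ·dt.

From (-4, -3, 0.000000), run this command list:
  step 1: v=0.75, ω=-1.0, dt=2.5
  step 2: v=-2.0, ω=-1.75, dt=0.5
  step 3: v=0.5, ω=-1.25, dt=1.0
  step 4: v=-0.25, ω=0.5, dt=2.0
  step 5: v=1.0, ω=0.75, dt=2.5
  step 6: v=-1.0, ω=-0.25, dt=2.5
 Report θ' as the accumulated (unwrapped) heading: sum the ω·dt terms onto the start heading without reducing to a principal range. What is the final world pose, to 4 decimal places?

step 1: θ'=-2.5000 (R=-0.7500) → pose (-3.5511, -4.3509, -2.5000)
step 2: θ'=-3.3750 (R=1.1429) → pose (-2.6028, -4.1546, -3.3750)
step 3: θ'=-4.6250 (R=-0.4000) → pose (-2.9088, -3.8003, -4.6250)
step 4: θ'=-3.6250 (R=-0.5000) → pose (-2.6431, -4.1994, -3.6250)
step 5: θ'=-1.7500 (R=1.3333) → pose (-4.5748, -5.1423, -1.7500)
step 6: θ'=-2.3750 (R=4.0000) → pose (-3.4136, -2.9742, -2.3750)

(-3.4136, -2.9742, -2.3750)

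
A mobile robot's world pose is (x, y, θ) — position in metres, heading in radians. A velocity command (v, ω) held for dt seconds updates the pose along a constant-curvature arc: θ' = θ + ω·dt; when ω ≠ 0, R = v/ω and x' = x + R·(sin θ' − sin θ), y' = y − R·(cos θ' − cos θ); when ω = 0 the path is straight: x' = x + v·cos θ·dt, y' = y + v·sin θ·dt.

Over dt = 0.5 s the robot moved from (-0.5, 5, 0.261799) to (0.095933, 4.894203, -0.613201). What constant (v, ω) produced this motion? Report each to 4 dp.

v = 1.2500, ω = -1.7500

Δθ = -0.613201 − 0.261799 = -0.875000
ω = Δθ/dt = -0.875000/0.5 = -1.7500
R = Δx/(sin θ' − sin θ) = -0.7143
v = R·ω = -0.7143·-1.7500 = 1.2500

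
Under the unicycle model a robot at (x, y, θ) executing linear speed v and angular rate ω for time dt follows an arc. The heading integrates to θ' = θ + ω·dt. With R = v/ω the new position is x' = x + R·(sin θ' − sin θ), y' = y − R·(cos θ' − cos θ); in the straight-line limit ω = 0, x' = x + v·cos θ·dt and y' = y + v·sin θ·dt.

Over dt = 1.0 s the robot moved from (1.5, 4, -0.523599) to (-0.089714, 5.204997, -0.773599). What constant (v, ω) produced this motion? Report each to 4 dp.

v = -2.0000, ω = -0.2500

Δθ = -0.773599 − -0.523599 = -0.250000
ω = Δθ/dt = -0.250000/1.0 = -0.2500
R = Δx/(sin θ' − sin θ) = 8.0000
v = R·ω = 8.0000·-0.2500 = -2.0000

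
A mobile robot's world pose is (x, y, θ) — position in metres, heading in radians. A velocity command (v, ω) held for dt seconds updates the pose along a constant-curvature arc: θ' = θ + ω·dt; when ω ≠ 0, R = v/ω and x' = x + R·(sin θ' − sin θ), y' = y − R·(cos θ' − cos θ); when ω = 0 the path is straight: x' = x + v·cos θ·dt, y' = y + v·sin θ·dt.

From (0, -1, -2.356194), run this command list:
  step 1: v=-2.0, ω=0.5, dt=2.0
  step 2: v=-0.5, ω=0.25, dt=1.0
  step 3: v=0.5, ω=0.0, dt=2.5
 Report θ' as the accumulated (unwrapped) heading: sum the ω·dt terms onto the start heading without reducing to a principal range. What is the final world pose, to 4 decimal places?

(1.4738, 2.0330, -1.1062)

step 1: θ'=-1.3562 (R=-4.0000) → pose (1.0798, 2.6803, -1.3562)
step 2: θ'=-1.1062 (R=-2.0000) → pose (0.9137, 3.1505, -1.1062)
step 3: θ'=-1.1062 (straight) → pose (1.4738, 2.0330, -1.1062)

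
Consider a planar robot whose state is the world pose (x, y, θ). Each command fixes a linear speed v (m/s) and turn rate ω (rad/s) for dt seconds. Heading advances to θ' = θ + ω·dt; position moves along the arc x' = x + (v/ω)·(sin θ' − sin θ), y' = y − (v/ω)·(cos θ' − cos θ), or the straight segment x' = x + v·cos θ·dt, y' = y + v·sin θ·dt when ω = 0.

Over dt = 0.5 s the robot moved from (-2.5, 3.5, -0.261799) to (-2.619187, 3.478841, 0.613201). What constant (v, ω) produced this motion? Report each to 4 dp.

v = -0.2500, ω = 1.7500

Δθ = 0.613201 − -0.261799 = 0.875000
ω = Δθ/dt = 0.875000/0.5 = 1.7500
R = Δx/(sin θ' − sin θ) = -0.1429
v = R·ω = -0.1429·1.7500 = -0.2500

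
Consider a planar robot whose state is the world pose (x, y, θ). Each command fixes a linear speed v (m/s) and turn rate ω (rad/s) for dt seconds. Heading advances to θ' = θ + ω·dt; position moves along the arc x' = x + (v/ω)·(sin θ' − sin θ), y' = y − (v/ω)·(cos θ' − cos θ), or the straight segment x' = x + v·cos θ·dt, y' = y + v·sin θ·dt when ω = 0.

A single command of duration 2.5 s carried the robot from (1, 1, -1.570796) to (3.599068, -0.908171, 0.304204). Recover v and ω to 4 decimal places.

Δθ = 0.304204 − -1.570796 = 1.875000
ω = Δθ/dt = 1.875000/2.5 = 0.7500
R = Δx/(sin θ' − sin θ) = 2.0000
v = R·ω = 2.0000·0.7500 = 1.5000

v = 1.5000, ω = 0.7500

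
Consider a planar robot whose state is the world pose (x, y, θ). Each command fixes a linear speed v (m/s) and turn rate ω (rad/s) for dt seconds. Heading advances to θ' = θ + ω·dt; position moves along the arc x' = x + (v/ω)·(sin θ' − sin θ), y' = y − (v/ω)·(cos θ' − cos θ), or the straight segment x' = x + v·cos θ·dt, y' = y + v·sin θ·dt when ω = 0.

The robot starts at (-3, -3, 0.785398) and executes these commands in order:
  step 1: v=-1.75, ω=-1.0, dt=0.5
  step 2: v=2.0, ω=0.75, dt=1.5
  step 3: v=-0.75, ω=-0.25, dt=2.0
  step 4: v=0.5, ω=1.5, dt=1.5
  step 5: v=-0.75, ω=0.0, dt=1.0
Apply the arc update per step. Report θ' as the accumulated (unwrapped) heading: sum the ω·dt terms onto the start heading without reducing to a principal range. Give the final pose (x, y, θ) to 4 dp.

step 1: θ'=0.2854 (R=1.7500) → pose (-3.7447, -3.4418, 0.2854)
step 2: θ'=1.4104 (R=2.6667) → pose (-1.8631, -1.3089, 1.4104)
step 3: θ'=0.9104 (R=3.0000) → pose (-2.4553, -2.6700, 0.9104)
step 4: θ'=3.1604 (R=0.3333) → pose (-2.7248, -2.1323, 3.1604)
step 5: θ'=3.1604 (straight) → pose (-1.9750, -2.1182, 3.1604)

(-1.9750, -2.1182, 3.1604)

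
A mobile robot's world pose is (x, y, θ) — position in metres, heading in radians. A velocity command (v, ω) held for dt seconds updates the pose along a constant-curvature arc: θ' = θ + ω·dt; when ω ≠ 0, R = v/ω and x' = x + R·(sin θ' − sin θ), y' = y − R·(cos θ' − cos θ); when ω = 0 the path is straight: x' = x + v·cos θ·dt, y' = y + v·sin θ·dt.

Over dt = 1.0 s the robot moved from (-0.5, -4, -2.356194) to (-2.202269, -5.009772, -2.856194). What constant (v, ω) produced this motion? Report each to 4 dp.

v = 2.0000, ω = -0.5000

Δθ = -2.856194 − -2.356194 = -0.500000
ω = Δθ/dt = -0.500000/1.0 = -0.5000
R = Δx/(sin θ' − sin θ) = -4.0000
v = R·ω = -4.0000·-0.5000 = 2.0000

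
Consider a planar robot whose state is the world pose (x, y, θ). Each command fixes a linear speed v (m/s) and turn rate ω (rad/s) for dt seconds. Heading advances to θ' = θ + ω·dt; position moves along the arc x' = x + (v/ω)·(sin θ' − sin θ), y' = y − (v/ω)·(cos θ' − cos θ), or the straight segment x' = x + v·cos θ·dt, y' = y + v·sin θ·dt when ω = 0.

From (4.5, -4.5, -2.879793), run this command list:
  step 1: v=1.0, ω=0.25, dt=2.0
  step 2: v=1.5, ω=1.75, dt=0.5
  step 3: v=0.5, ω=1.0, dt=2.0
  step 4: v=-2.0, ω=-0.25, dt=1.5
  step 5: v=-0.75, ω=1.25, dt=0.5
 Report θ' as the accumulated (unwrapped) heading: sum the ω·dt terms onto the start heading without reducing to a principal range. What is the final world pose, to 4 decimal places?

step 1: θ'=-2.3798 (R=4.0000) → pose (2.7744, -5.4693, -2.3798)
step 2: θ'=-1.5048 (R=0.8571) → pose (2.5107, -6.1461, -1.5048)
step 3: θ'=0.4952 (R=0.5000) → pose (3.2472, -6.5530, 0.4952)
step 4: θ'=0.1202 (R=8.0000) → pose (0.4049, -7.4563, 0.1202)
step 5: θ'=0.7452 (R=-0.6000) → pose (0.0699, -7.6110, 0.7452)

(0.0699, -7.6110, 0.7452)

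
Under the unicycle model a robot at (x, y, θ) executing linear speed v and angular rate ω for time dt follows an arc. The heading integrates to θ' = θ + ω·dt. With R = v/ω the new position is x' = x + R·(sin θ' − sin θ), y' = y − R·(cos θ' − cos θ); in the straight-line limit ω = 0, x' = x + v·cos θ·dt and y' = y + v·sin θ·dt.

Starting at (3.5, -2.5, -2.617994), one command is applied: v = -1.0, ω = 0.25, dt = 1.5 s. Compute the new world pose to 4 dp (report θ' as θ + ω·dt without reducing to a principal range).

(4.6298, -1.5267, -2.2430)

θ' = -2.6180 + 0.25·1.5 = -2.2430
R = v/ω = -1.0/0.25 = -4.0000
x' = 3.5 + -4.0000·(sin -2.2430 − sin -2.6180) = 4.6298
y' = -2.5 − -4.0000·(cos -2.2430 − cos -2.6180) = -1.5267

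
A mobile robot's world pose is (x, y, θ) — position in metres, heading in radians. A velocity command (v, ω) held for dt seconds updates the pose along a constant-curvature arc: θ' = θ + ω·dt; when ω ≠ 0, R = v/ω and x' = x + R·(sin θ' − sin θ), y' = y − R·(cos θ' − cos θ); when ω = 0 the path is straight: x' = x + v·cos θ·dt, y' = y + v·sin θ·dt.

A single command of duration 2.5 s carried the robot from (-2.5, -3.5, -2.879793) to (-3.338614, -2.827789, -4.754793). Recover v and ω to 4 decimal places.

Δθ = -4.754793 − -2.879793 = -1.875000
ω = Δθ/dt = -1.875000/2.5 = -0.7500
R = Δx/(sin θ' − sin θ) = -0.6667
v = R·ω = -0.6667·-0.7500 = 0.5000

v = 0.5000, ω = -0.7500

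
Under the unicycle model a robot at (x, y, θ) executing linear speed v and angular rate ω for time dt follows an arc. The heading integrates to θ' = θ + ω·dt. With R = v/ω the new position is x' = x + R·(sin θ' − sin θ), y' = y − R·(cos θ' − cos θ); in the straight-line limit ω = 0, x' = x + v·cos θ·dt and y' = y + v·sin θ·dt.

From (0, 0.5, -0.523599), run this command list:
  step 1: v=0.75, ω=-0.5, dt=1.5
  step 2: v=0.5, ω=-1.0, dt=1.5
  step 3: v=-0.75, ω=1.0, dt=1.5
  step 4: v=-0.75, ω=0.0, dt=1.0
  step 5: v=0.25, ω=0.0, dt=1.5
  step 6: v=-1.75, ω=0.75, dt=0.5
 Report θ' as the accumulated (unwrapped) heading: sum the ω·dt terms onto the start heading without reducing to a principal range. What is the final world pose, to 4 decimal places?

(0.3182, 1.0749, -0.8986)

step 1: θ'=-1.2736 (R=-1.5000) → pose (0.6842, -0.3598, -1.2736)
step 2: θ'=-2.7736 (R=-0.5000) → pose (0.3860, -0.9727, -2.7736)
step 3: θ'=-1.2736 (R=-0.7500) → pose (0.8333, -0.0533, -1.2736)
step 4: θ'=-1.2736 (straight) → pose (0.6137, 0.6638, -1.2736)
step 5: θ'=-1.2736 (straight) → pose (0.7235, 0.3053, -1.2736)
step 6: θ'=-0.8986 (R=-2.3333) → pose (0.3182, 1.0749, -0.8986)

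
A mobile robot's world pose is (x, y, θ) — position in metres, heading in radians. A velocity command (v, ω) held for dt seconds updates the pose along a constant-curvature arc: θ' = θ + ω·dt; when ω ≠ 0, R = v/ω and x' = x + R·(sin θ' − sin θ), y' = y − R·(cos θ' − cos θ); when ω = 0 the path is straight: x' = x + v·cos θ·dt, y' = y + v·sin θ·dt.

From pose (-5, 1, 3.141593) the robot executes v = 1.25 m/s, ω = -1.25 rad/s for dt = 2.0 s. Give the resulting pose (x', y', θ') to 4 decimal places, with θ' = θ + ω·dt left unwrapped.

θ' = 3.1416 + -1.25·2.0 = 0.6416
R = v/ω = 1.25/-1.25 = -1.0000
x' = -5 + -1.0000·(sin 0.6416 − sin 3.1416) = -5.5985
y' = 1 − -1.0000·(cos 0.6416 − cos 3.1416) = 2.8011

(-5.5985, 2.8011, 0.6416)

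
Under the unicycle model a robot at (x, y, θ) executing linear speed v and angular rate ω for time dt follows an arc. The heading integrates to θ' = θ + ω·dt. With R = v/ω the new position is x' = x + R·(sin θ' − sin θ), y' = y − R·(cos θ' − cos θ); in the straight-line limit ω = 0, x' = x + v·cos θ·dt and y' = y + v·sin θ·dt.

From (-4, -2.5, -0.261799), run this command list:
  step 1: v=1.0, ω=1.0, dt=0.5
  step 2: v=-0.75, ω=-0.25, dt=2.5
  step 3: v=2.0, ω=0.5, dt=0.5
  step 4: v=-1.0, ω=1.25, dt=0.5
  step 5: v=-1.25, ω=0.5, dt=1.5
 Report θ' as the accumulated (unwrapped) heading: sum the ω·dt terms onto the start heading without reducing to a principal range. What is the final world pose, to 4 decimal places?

step 1: θ'=0.2382 (R=1.0000) → pose (-3.5052, -2.5058, 0.2382)
step 2: θ'=-0.3868 (R=3.0000) → pose (-5.3448, -2.3689, -0.3868)
step 3: θ'=-0.1368 (R=4.0000) → pose (-4.3814, -2.6271, -0.1368)
step 4: θ'=0.4882 (R=-0.8000) → pose (-4.8657, -2.7130, 0.4882)
step 5: θ'=1.2382 (R=-2.5000) → pose (-6.0561, -4.1047, 1.2382)

(-6.0561, -4.1047, 1.2382)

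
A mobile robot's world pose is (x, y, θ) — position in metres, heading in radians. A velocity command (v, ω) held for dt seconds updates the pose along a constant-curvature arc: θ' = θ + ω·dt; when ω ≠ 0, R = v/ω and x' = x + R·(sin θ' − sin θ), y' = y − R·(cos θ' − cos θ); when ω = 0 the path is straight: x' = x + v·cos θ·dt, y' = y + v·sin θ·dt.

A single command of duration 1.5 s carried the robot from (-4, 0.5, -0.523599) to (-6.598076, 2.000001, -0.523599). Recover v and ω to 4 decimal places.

Δθ = -0.523599 − -0.523599 = 0.000000
ω = Δθ/dt = 0.000000/1.5 = 0.0000
ω = 0 → v = (Δx·cos θ + Δy·sin θ)/dt = -2.0000

v = -2.0000, ω = 0.0000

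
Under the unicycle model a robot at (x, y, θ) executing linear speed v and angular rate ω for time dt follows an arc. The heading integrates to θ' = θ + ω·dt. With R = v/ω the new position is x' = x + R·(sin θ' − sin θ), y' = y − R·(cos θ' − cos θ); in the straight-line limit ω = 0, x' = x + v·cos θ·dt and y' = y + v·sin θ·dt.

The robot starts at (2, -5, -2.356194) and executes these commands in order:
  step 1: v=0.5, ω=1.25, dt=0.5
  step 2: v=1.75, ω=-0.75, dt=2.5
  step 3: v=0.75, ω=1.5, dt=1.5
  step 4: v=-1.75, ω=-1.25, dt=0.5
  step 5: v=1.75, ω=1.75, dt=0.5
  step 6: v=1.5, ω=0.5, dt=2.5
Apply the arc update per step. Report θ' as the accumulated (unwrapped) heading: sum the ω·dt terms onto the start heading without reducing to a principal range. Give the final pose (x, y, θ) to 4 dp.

step 1: θ'=-1.7312 (R=0.4000) → pose (1.8880, -5.2190, -1.7312)
step 2: θ'=-3.6062 (R=-2.3333) → pose (-1.4609, -6.9323, -3.6062)
step 3: θ'=-1.3562 (R=0.5000) → pose (-2.1735, -7.4858, -1.3562)
step 4: θ'=-1.9812 (R=1.4000) → pose (-2.0893, -6.6291, -1.9812)
step 5: θ'=-1.1062 (R=1.0000) → pose (-2.0664, -7.4761, -1.1062)
step 6: θ'=0.1438 (R=3.0000) → pose (1.0456, -9.1009, 0.1438)

(1.0456, -9.1009, 0.1438)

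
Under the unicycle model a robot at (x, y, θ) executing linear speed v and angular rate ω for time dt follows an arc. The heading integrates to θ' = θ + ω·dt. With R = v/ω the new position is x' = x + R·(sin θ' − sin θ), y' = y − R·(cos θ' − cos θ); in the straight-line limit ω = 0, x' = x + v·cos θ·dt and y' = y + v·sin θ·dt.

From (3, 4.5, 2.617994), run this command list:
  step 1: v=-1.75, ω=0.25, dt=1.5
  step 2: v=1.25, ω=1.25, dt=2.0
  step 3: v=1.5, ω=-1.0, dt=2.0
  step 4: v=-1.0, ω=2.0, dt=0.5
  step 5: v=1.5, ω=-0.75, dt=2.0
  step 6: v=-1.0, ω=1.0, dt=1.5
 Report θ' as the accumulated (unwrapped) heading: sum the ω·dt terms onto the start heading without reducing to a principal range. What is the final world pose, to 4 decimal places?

(3.2475, -0.9280, 4.4930)

step 1: θ'=2.9930 (R=-7.0000) → pose (5.4636, 3.6393, 2.9930)
step 2: θ'=5.4930 (R=1.0000) → pose (4.6051, 1.9466, 5.4930)
step 3: θ'=3.4930 (R=-1.5000) → pose (4.0557, -0.5173, 3.4930)
step 4: θ'=4.4930 (R=-0.5000) → pose (4.3716, -0.1566, 4.4930)
step 5: θ'=2.9930 (R=-2.0000) → pose (2.1234, -1.6993, 2.9930)
step 6: θ'=4.4930 (R=-1.0000) → pose (3.2475, -0.9280, 4.4930)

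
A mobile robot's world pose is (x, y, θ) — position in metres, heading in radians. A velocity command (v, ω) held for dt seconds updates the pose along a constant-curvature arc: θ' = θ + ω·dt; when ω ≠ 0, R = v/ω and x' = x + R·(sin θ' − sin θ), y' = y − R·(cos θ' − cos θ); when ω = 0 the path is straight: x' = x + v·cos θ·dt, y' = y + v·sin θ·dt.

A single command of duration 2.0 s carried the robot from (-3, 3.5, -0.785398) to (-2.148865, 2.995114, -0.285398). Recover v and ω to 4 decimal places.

v = 0.5000, ω = 0.2500

Δθ = -0.285398 − -0.785398 = 0.500000
ω = Δθ/dt = 0.500000/2.0 = 0.2500
R = Δx/(sin θ' − sin θ) = 2.0000
v = R·ω = 2.0000·0.2500 = 0.5000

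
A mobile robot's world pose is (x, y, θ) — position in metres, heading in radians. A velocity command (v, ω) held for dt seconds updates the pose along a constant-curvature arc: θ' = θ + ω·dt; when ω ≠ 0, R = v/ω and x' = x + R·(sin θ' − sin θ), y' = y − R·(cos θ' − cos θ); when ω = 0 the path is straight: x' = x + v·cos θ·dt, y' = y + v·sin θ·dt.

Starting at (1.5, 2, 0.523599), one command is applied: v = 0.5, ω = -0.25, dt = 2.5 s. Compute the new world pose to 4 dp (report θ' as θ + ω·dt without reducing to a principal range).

(2.7025, 2.2577, -0.1014)

θ' = 0.5236 + -0.25·2.5 = -0.1014
R = v/ω = 0.5/-0.25 = -2.0000
x' = 1.5 + -2.0000·(sin -0.1014 − sin 0.5236) = 2.7025
y' = 2 − -2.0000·(cos -0.1014 − cos 0.5236) = 2.2577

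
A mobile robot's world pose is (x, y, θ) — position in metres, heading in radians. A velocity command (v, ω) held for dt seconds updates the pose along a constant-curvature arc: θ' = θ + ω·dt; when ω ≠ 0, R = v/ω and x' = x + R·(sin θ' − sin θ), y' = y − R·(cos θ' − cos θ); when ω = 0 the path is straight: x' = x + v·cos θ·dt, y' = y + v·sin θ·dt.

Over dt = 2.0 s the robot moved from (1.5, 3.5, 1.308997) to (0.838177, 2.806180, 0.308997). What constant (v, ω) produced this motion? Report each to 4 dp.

v = -0.5000, ω = -0.5000

Δθ = 0.308997 − 1.308997 = -1.000000
ω = Δθ/dt = -1.000000/2.0 = -0.5000
R = −Δy/(cos θ' − cos θ) = 1.0000
v = R·ω = 1.0000·-0.5000 = -0.5000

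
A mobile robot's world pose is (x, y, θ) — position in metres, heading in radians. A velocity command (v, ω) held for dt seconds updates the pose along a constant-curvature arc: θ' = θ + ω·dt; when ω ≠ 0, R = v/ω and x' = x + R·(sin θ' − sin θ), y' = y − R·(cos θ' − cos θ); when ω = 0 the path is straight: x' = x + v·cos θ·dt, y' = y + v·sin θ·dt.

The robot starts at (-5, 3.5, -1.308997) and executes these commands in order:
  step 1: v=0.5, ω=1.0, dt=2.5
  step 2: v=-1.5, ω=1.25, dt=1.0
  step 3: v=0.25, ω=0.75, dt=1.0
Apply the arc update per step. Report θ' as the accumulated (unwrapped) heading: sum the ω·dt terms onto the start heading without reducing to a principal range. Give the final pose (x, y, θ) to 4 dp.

(-3.9431, 2.1599, 3.1910)

step 1: θ'=1.1910 (R=0.5000) → pose (-4.0527, 3.4440, 1.1910)
step 2: θ'=2.4410 (R=-1.2000) → pose (-3.7118, 2.0818, 2.4410)
step 3: θ'=3.1910 (R=0.3333) → pose (-3.9431, 2.1599, 3.1910)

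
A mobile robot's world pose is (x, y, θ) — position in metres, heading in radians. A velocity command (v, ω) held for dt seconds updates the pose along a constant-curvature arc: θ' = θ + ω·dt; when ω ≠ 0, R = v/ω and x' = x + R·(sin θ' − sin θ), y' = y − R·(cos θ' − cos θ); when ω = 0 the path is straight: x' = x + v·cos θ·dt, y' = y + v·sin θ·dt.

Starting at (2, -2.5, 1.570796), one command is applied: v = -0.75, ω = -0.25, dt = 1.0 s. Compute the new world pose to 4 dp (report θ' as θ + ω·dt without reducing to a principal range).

θ' = 1.5708 + -0.25·1.0 = 1.3208
R = v/ω = -0.75/-0.25 = 3.0000
x' = 2 + 3.0000·(sin 1.3208 − sin 1.5708) = 1.9067
y' = -2.5 − 3.0000·(cos 1.3208 − cos 1.5708) = -3.2422

(1.9067, -3.2422, 1.3208)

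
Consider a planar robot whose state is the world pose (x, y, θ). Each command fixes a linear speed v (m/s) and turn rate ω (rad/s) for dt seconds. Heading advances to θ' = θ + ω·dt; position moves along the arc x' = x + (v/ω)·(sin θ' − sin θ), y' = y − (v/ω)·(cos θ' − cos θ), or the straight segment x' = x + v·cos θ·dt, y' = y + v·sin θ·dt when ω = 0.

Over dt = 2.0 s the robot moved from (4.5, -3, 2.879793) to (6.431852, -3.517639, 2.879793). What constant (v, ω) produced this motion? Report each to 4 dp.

v = -1.0000, ω = 0.0000

Δθ = 2.879793 − 2.879793 = 0.000000
ω = Δθ/dt = 0.000000/2.0 = 0.0000
ω = 0 → v = (Δx·cos θ + Δy·sin θ)/dt = -1.0000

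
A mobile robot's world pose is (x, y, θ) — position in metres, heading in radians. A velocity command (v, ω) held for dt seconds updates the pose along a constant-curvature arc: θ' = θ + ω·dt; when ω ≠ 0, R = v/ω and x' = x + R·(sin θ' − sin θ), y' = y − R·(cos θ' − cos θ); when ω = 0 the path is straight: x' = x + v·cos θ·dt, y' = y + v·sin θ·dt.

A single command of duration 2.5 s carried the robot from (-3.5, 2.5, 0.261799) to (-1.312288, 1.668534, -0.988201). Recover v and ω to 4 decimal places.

Δθ = -0.988201 − 0.261799 = -1.250000
ω = Δθ/dt = -1.250000/2.5 = -0.5000
R = Δx/(sin θ' − sin θ) = -2.0000
v = R·ω = -2.0000·-0.5000 = 1.0000

v = 1.0000, ω = -0.5000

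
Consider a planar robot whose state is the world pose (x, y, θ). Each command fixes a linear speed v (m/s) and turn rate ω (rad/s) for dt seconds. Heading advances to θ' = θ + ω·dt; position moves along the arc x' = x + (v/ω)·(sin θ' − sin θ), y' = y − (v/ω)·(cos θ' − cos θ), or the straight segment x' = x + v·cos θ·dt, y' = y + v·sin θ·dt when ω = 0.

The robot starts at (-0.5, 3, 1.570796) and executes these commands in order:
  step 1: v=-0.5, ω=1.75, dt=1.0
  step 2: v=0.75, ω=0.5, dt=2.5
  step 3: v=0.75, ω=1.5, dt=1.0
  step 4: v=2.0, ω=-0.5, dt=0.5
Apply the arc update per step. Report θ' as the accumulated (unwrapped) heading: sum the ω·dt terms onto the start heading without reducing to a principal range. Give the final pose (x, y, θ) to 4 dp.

(-0.0502, 0.5651, 5.8208)

step 1: θ'=3.3208 (R=-0.2857) → pose (-0.1634, 2.7189, 3.3208)
step 2: θ'=4.5708 (R=1.5000) → pose (-1.3810, 1.4546, 4.5708)
step 3: θ'=6.0708 (R=0.5000) → pose (-0.9914, 0.8952, 6.0708)
step 4: θ'=5.8208 (R=-4.0000) → pose (-0.0502, 0.5651, 5.8208)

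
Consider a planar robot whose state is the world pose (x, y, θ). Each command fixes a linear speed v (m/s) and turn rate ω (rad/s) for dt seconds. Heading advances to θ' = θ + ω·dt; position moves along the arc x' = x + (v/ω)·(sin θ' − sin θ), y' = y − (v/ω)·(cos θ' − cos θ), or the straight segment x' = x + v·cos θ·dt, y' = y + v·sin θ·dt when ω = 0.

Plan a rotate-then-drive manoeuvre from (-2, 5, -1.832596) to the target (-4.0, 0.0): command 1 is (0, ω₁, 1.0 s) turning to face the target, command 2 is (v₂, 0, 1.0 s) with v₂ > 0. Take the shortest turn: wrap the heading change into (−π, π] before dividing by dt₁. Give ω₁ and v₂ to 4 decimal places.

heading to target = atan2(0−5, -4−-2) = -1.9513
Δθ = wrap(-1.9513 − -1.8326) = -0.1187; ω₁ = Δθ/dt₁ = -0.1187
distance = √((-4−-2)² + (0−5)²) = 5.3852; v₂ = distance/dt₂ = 5.3852

ω₁ = -0.1187, v₂ = 5.3852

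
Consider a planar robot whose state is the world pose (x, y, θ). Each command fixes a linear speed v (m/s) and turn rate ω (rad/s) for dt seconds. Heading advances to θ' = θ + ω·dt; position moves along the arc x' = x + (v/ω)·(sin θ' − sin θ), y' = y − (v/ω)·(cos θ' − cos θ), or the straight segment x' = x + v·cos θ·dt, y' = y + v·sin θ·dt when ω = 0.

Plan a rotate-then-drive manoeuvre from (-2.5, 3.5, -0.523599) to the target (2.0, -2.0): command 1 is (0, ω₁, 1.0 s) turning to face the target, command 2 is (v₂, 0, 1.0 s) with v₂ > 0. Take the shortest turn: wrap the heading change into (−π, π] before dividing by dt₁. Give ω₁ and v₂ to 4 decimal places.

ω₁ = -0.3615, v₂ = 7.1063

heading to target = atan2(-2−3.5, 2−-2.5) = -0.8851
Δθ = wrap(-0.8851 − -0.5236) = -0.3615; ω₁ = Δθ/dt₁ = -0.3615
distance = √((2−-2.5)² + (-2−3.5)²) = 7.1063; v₂ = distance/dt₂ = 7.1063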